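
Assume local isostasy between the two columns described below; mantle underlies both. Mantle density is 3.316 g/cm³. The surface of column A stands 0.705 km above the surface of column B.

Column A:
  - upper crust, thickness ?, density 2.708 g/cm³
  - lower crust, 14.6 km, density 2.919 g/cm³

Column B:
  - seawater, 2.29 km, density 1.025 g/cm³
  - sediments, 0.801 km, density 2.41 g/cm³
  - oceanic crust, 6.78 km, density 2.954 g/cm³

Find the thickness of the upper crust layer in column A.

8.17 km

Take the compensation level at the base of the deeper column (depth z_c below the surface of column A) and equate Σ ρ_i t_i down to z_c; mantle fills any gap and the z_c terms cancel.
Column A: x×2.708 + 14.6×2.919 + (z_c − 14.6 − x)×3.316
Column B: 0.705×0 + 2.29×1.025 + 0.801×2.41 + 6.78×2.954 + (z_c − 0.705 − 9.871)×3.316
The z_c×3.316 term appears on both sides and cancels. Collect the known terms of each column as K = Σ(ρt)_known − 3.316 × (depth of known layers): K_A = 42.6174 − 3.316×14.6 = −5.7962; K_B = 24.30578 − 3.316×(0.705 + 9.871) = −10.764236.
Balance: K_A − x×(3.316 − 2.708) = K_B, so x = (K_A − K_B)/(3.316 − 2.708) = 4.96804/0.608 = 8.17 km.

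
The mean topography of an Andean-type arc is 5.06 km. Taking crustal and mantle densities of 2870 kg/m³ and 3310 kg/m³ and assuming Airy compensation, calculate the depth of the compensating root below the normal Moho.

Equating mass per unit area of the two columns: the weight of the topography is balanced by the buoyancy of the root, ρ_c h = (ρ_m − ρ_c) r.
r = h · ρ_c / (ρ_m − ρ_c) = 5.06 km × 2870 / (3310 − 2870) = 33 km.

33 km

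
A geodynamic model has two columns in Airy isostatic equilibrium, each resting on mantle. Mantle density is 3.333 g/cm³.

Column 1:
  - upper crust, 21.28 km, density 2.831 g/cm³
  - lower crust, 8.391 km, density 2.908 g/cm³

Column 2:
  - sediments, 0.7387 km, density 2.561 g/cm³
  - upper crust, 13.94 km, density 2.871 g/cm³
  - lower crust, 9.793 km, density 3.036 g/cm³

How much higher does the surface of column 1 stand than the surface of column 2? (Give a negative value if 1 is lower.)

1.3 km

For any compensation level in the mantle, the mantle terms cancel and isostasy reduces to e = (Σt_1 − Σt_2) − (Σ(ρt)_1 − Σ(ρt)_2) / ρ_m.
Σt_1 = 29.671 km; Σt_2 = 24.4717 km; Σ(ρt)_1 = 84.644708; Σ(ρt)_2 = 71.6450987 (in km·g/cm³).
e = (29.671 − 24.4717) − (84.644708 − 71.6450987) / 3.333 = 1.3 km.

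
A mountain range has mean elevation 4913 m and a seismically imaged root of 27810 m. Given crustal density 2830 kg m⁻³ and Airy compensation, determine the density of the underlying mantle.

Airy balance: ρ_c h = (ρ_m − ρ_c) r → ρ_m = ρ_c (1 + h/r).
ρ_m = 2830 × (1 + 4913 m/27810 m) = 3330 kg m⁻³.

3330 kg m⁻³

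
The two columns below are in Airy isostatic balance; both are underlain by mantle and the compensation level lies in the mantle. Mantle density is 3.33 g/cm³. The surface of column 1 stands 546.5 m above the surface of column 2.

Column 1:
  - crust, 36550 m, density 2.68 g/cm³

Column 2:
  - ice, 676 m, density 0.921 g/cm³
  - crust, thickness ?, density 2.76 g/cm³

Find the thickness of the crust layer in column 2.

Take the compensation level at the base of the deeper column (depth z_c below the surface of column 1) and equate Σ ρ_i t_i down to z_c; mantle fills any gap and the z_c terms cancel.
Column 1: 36550×2.68 + (z_c − 36550)×3.33
Column 2: 546.5×0 + 676×0.921 + x×2.76 + (z_c − 546.5 − 676 − x)×3.33
The z_c×3.33 term appears on both sides and cancels. Collect the known terms of each column as K = Σ(ρt)_known − 3.33 × (depth of known layers): K_1 = 97954 − 3.33×36550 = −23757.5; K_2 = 622.596 − 3.33×(546.5 + 676) = −3448.329.
Balance: K_1 = K_2 − x×(3.33 − 2.76), so x = (K_2 − K_1)/(3.33 − 2.76) = 20309.2/0.57 = 35600 m.

35600 m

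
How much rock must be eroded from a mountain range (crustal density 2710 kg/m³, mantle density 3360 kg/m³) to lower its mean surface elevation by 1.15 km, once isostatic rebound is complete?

Net drop Δ = e − u = e − e ρ_c/ρ_m = e (ρ_m − ρ_c)/ρ_m.
e = Δ ρ_m/(ρ_m − ρ_c) = 1.15 km × 3360/650 = 5.94 km.

5.94 km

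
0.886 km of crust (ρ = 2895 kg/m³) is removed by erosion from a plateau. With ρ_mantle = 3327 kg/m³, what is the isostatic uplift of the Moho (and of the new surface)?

Unloading: uplift u = e ρ_c/ρ_m = 0.886 km × 2895/3327 = 0.771 km.

0.771 km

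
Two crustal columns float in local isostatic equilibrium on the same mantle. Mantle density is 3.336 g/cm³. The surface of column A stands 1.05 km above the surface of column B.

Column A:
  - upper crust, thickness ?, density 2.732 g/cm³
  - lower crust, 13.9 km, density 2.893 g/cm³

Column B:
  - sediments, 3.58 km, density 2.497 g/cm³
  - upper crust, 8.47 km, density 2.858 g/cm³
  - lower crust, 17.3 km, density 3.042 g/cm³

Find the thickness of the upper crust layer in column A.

15.7 km

Take the compensation level at the base of the deeper column (depth z_c below the surface of column A) and equate Σ ρ_i t_i down to z_c; mantle fills any gap and the z_c terms cancel.
Column A: x×2.732 + 13.9×2.893 + (z_c − 13.9 − x)×3.336
Column B: 1.05×0 + 3.58×2.497 + 8.47×2.858 + 17.3×3.042 + (z_c − 1.05 − 29.35)×3.336
The z_c×3.336 term appears on both sides and cancels. Collect the known terms of each column as K = Σ(ρt)_known − 3.336 × (depth of known layers): K_A = 40.2127 − 3.336×13.9 = −6.1577; K_B = 85.77312 − 3.336×(1.05 + 29.35) = −15.64128.
Balance: K_A − x×(3.336 − 2.732) = K_B, so x = (K_A − K_B)/(3.336 − 2.732) = 9.48358/0.604 = 15.7 km.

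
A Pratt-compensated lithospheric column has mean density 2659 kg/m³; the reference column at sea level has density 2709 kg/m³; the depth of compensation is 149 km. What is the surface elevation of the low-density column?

2.8 km

ρ_ref D = ρ (D + h) → h = D (ρ_ref − ρ)/ρ.
h = 149 km × (2709 − 2659)/2659 = 2.8 km.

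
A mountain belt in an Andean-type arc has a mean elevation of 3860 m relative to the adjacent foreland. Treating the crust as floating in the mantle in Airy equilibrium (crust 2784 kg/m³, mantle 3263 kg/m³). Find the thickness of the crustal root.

22400 m

Equating mass per unit area of the two columns: the weight of the topography is balanced by the buoyancy of the root, ρ_c h = (ρ_m − ρ_c) r.
r = h · ρ_c / (ρ_m − ρ_c) = 3860 m × 2784 / (3263 − 2784) = 22400 m.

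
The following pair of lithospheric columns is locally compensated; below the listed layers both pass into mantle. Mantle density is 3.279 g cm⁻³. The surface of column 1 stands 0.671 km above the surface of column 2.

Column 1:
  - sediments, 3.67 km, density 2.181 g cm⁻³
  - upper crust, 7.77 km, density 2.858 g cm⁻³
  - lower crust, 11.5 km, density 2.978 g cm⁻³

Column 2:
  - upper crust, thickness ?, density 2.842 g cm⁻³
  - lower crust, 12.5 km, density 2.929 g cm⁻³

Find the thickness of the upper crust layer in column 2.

Take the compensation level at the base of the deeper column (depth z_c below the surface of column 1) and equate Σ ρ_i t_i down to z_c; mantle fills any gap and the z_c terms cancel.
Column 1: 3.67×2.181 + 7.77×2.858 + 11.5×2.978 + (z_c − 22.94)×3.279
Column 2: 0.671×0 + x×2.842 + 12.5×2.929 + (z_c − 0.671 − 12.5 − x)×3.279
The z_c×3.279 term appears on both sides and cancels. Collect the known terms of each column as K = Σ(ρt)_known − 3.279 × (depth of known layers): K_1 = 64.45793 − 3.279×22.94 = −10.76233; K_2 = 36.6125 − 3.279×(0.671 + 12.5) = −6.575209.
Balance: K_1 = K_2 − x×(3.279 − 2.842), so x = (K_2 − K_1)/(3.279 − 2.842) = 4.18712/0.437 = 9.58 km.

9.58 km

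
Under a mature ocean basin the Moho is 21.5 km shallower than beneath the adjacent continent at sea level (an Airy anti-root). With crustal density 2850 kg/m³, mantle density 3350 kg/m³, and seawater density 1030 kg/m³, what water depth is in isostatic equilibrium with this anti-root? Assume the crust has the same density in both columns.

5.91 km

Replacing a thickness d of crust by seawater at the top must be balanced by replacing crust with mantle at the base: d (ρ_c − ρ_w) = a (ρ_m − ρ_c).
d = a (ρ_m − ρ_c)/(ρ_c − ρ_w) = 21.5 km × 500/1820 = 5.91 km.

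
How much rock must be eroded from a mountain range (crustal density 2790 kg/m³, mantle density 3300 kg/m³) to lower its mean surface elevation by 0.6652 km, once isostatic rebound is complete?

4.3 km

Net drop Δ = e − u = e − e ρ_c/ρ_m = e (ρ_m − ρ_c)/ρ_m.
e = Δ ρ_m/(ρ_m − ρ_c) = 0.6652 km × 3300/510 = 4.3 km.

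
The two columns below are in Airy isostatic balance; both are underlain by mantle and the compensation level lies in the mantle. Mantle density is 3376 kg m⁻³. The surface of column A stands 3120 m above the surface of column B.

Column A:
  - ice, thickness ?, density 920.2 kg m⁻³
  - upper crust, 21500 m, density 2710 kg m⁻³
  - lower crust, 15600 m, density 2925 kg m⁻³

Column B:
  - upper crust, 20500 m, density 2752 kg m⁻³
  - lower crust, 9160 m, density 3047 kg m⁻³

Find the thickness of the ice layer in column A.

Take the compensation level at the base of the deeper column (depth z_c below the surface of column A) and equate Σ ρ_i t_i down to z_c; mantle fills any gap and the z_c terms cancel.
Column A: x×920.2 + 21500×2710 + 15600×2925 + (z_c − 37100 − x)×3376
Column B: 3120×0 + 20500×2752 + 9160×3047 + (z_c − 3120 − 29660)×3376
The z_c×3376 term appears on both sides and cancels. Collect the known terms of each column as K = Σ(ρt)_known − 3376 × (depth of known layers): K_A = 103895000 − 3376×37100 = −21354600; K_B = 84326520 − 3376×(3120 + 29660) = −26338760.
Balance: K_A − x×(3376 − 920.2) = K_B, so x = (K_A − K_B)/(3376 − 920.2) = 4984160/2455.8 = 2030 m.

2030 m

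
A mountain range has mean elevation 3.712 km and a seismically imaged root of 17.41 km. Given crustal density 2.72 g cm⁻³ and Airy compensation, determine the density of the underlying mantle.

3.3 g cm⁻³

Airy balance: ρ_c h = (ρ_m − ρ_c) r → ρ_m = ρ_c (1 + h/r).
ρ_m = 2.72 × (1 + 3.712 km/17.41 km) = 3.3 g cm⁻³.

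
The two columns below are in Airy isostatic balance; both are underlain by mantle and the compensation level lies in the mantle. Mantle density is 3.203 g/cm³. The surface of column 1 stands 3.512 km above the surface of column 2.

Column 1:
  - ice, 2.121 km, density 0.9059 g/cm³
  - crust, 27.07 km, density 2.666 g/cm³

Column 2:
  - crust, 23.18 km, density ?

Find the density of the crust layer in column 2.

2.85 g/cm³

Take the compensation level at the base of the deeper column (depth z_c below the surface of column 1) and equate Σ ρ_i t_i down to z_c; mantle fills any gap and the z_c terms cancel.
Column 1: 2.121×0.9059 + 27.07×2.666 + (z_c − 29.191)×3.203
Column 2: 3.512×0 + 23.18×ρ + (z_c − 3.512 − 23.18)×3.203
The z_c×3.203 term appears on both sides and cancels. Collect the known terms of each column as K = Σ(ρt)_known − 3.203 × (depth of known layers): K_1 = 74.0900339 − 3.203×29.191 = −19.4087391; K_2 = 0 − 3.203×(3.512 + 23.18) = −85.494476.
Balance: K_1 = K_2 + 23.18×ρ, so ρ = (K_1 − K_2)/23.18 = 66.0857/23.18 = 2.85 g/cm³.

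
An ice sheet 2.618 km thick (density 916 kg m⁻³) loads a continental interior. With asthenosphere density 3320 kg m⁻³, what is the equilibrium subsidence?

Balancing pressure at the compensation depth: the ice load ρ_ice t is balanced by mantle displaced below, ρ_m s.
s = t ρ_ice / ρ_m = 2.618 km × 916/3320 = 0.722 km.

0.722 km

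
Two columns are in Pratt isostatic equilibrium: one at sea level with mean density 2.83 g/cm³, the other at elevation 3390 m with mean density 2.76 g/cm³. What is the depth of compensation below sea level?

ρ_ref D = ρ (D + h) → D (ρ_ref − ρ) = ρ h.
D = ρ h/(ρ_ref − ρ) = 2.76 × 3390 m/(2.83 − 2.76) = 134000 m.

134000 m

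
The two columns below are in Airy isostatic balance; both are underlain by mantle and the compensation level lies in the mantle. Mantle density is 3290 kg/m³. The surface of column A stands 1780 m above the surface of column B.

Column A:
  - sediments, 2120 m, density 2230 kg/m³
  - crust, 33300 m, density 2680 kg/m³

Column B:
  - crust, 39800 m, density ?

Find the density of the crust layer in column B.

Take the compensation level at the base of the deeper column (depth z_c below the surface of column A) and equate Σ ρ_i t_i down to z_c; mantle fills any gap and the z_c terms cancel.
Column A: 2120×2230 + 33300×2680 + (z_c − 35420)×3290
Column B: 1780×0 + 39800×ρ + (z_c − 1780 − 39800)×3290
The z_c×3290 term appears on both sides and cancels. Collect the known terms of each column as K = Σ(ρt)_known − 3290 × (depth of known layers): K_A = 93971600 − 3290×35420 = −22560200; K_B = 0 − 3290×(1780 + 39800) = −136798200.
Balance: K_A = K_B + 39800×ρ, so ρ = (K_A − K_B)/39800 = 114238000/39800 = 2870 kg/m³.

2870 kg/m³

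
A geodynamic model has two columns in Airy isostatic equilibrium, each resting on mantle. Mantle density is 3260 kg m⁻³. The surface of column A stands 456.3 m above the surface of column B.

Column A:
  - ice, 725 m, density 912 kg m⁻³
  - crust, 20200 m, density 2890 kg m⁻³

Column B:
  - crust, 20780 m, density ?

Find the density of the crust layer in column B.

Take the compensation level at the base of the deeper column (depth z_c below the surface of column A) and equate Σ ρ_i t_i down to z_c; mantle fills any gap and the z_c terms cancel.
Column A: 725×912 + 20200×2890 + (z_c − 20925)×3260
Column B: 456.3×0 + 20780×ρ + (z_c − 456.3 − 20780)×3260
The z_c×3260 term appears on both sides and cancels. Collect the known terms of each column as K = Σ(ρt)_known − 3260 × (depth of known layers): K_A = 59039200 − 3260×20925 = −9176300; K_B = 0 − 3260×(456.3 + 20780) = −69230338.
Balance: K_A = K_B + 20780×ρ, so ρ = (K_A − K_B)/20780 = 60054000/20780 = 2890 kg m⁻³.

2890 kg m⁻³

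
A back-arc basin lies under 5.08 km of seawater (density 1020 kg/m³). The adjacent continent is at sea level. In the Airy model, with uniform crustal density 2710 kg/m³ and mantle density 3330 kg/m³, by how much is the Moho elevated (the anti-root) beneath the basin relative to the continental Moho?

In Airy isostatic equilibrium: replacing crust with seawater at the top is compensated by replacing crust with mantle at the base: d (ρ_c − ρ_w) = a (ρ_m − ρ_c).
a = d (ρ_c − ρ_w)/(ρ_m − ρ_c) = 5.08 km × 1690/620 = 13.8 km.

13.8 km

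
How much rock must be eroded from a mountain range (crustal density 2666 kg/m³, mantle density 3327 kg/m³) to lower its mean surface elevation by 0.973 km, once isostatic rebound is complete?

4.9 km

Net drop Δ = e − u = e − e ρ_c/ρ_m = e (ρ_m − ρ_c)/ρ_m.
e = Δ ρ_m/(ρ_m − ρ_c) = 0.973 km × 3327/661 = 4.9 km.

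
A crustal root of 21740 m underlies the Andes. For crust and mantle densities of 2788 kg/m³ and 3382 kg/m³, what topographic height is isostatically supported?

For local isostatic compensation: ρ_c h = (ρ_m − ρ_c) r.
h = r (ρ_m − ρ_c) / ρ_c = 21740 m × (3382 − 2788) / 2788 = 4630 m.

4630 m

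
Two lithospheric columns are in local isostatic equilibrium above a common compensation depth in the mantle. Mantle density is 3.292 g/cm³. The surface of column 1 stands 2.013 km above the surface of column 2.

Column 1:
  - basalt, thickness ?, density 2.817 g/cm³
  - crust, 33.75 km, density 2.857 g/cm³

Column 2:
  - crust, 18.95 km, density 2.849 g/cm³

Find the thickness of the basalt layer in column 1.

Take the compensation level at the base of the deeper column (depth z_c below the surface of column 1) and equate Σ ρ_i t_i down to z_c; mantle fills any gap and the z_c terms cancel.
Column 1: x×2.817 + 33.75×2.857 + (z_c − 33.75 − x)×3.292
Column 2: 2.013×0 + 18.95×2.849 + (z_c − 2.013 − 18.95)×3.292
The z_c×3.292 term appears on both sides and cancels. Collect the known terms of each column as K = Σ(ρt)_known − 3.292 × (depth of known layers): K_1 = 96.42375 − 3.292×33.75 = −14.68125; K_2 = 53.98855 − 3.292×(2.013 + 18.95) = −15.021646.
Balance: K_1 − x×(3.292 − 2.817) = K_2, so x = (K_1 − K_2)/(3.292 − 2.817) = 0.340396/0.475 = 0.717 km.

0.717 km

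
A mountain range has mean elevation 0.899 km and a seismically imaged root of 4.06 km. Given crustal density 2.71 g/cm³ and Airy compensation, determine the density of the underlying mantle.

3.31 g/cm³

Airy balance: ρ_c h = (ρ_m − ρ_c) r → ρ_m = ρ_c (1 + h/r).
ρ_m = 2.71 × (1 + 0.899 km/4.06 km) = 3.31 g/cm³.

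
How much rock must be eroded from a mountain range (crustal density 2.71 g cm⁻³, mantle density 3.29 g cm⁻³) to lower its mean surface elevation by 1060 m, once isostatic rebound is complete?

Net drop Δ = e − u = e − e ρ_c/ρ_m = e (ρ_m − ρ_c)/ρ_m.
e = Δ ρ_m/(ρ_m − ρ_c) = 1060 m × 3.29/0.58 = 6010 m.

6010 m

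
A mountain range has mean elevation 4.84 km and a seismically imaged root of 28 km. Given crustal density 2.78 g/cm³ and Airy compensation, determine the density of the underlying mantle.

3.26 g/cm³

Airy balance: ρ_c h = (ρ_m − ρ_c) r → ρ_m = ρ_c (1 + h/r).
ρ_m = 2.78 × (1 + 4.84 km/28 km) = 3.26 g/cm³.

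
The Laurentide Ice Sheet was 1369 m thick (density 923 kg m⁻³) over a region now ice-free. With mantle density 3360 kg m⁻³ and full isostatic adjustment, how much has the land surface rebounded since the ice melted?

376 m

Removing the load lets mantle flow back in; uplift u satisfies ρ_ice t = ρ_m u.
u = t ρ_ice/ρ_m = 1369 m × 923/3360 = 376 m.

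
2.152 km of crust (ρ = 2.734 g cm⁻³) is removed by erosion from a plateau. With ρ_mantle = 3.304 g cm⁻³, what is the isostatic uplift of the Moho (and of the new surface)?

1.78 km

Unloading: uplift u = e ρ_c/ρ_m = 2.152 km × 2.734/3.304 = 1.78 km.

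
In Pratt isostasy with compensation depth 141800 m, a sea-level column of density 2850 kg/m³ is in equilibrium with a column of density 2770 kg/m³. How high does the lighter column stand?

4100 m

ρ_ref D = ρ (D + h) → h = D (ρ_ref − ρ)/ρ.
h = 141800 m × (2850 − 2770)/2770 = 4100 m.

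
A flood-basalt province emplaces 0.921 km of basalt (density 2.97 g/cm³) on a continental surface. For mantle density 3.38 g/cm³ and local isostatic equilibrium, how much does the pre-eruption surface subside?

Subaerial loading: s = t ρ_load / ρ_m.
s = 0.921 km × 2.97/3.38 = 0.809 km.

0.809 km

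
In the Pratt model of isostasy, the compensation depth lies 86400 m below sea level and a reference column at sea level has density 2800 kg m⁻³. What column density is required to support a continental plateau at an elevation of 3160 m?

2700 kg m⁻³

Pratt balance: ρ_ref D = ρ (D + h).
ρ = ρ_ref D/(D + h) = 2800 × 86400 m/(86400 m + 3160 m) = 2700 kg m⁻³.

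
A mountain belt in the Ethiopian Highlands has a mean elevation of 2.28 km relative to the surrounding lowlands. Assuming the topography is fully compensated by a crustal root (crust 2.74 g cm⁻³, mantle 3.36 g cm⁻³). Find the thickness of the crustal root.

10.1 km

For local isostatic compensation: the weight of the topography is balanced by the buoyancy of the root, ρ_c h = (ρ_m − ρ_c) r.
r = h · ρ_c / (ρ_m − ρ_c) = 2.28 km × 2.74 / (3.36 − 2.74) = 10.1 km.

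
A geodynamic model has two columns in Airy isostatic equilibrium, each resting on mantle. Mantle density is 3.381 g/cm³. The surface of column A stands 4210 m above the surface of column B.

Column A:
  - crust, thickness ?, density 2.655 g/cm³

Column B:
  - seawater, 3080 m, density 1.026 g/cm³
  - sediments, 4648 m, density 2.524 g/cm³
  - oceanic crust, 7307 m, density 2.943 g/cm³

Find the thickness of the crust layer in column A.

39500 m

Take the compensation level at the base of the deeper column (depth z_c below the surface of column A) and equate Σ ρ_i t_i down to z_c; mantle fills any gap and the z_c terms cancel.
Column A: x×2.655 + (z_c − 0 − x)×3.381
Column B: 4210×0 + 3080×1.026 + 4648×2.524 + 7307×2.943 + (z_c − 4210 − 15035)×3.381
The z_c×3.381 term appears on both sides and cancels. Collect the known terms of each column as K = Σ(ρt)_known − 3.381 × (depth of known layers): K_A = 0 − 3.381×0 = 0; K_B = 36396.133 − 3.381×(4210 + 15035) = −28671.212.
Balance: K_A − x×(3.381 − 2.655) = K_B, so x = (K_A − K_B)/(3.381 − 2.655) = 28671.2/0.726 = 39500 m.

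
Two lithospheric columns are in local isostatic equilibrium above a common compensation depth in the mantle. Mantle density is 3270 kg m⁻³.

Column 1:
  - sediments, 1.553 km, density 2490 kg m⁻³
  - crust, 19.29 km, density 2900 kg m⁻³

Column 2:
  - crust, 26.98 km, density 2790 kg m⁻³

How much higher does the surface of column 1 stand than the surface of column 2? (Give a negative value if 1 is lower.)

For any compensation level in the mantle, the mantle terms cancel and isostasy reduces to e = (Σt_1 − Σt_2) − (Σ(ρt)_1 − Σ(ρt)_2) / ρ_m.
Σt_1 = 20.843 km; Σt_2 = 26.98 km; Σ(ρt)_1 = 59807.97; Σ(ρt)_2 = 75274.2 (in km·kg m⁻³).
e = (20.843 − 26.98) − (59807.97 − 75274.2) / 3270 = −1.41 km.

−1.41 km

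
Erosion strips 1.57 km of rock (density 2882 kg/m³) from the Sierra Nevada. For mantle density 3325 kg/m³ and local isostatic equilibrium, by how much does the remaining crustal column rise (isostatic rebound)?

Unloading: uplift u = e ρ_c/ρ_m = 1.57 km × 2882/3325 = 1.36 km.

1.36 km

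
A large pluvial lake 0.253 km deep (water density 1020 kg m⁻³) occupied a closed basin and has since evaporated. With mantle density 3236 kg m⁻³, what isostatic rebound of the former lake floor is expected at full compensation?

u = d ρ_w/ρ_m = 0.253 km × 1020/3236 = 0.0797 km.

0.0797 km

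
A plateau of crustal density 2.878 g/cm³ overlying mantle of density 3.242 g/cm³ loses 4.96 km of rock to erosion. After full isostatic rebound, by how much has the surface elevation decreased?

0.557 km

Rebound u = e ρ_c/ρ_m = 4.96 km × 2.878/3.242 = 4.403 km.
Net surface drop = e − u = 4.96 km − 4.403 km = e (ρ_m − ρ_c)/ρ_m = 0.557 km.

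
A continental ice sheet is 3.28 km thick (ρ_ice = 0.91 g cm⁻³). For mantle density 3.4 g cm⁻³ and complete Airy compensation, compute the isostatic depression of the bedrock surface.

0.878 km

Balancing pressure at the compensation depth: the ice load ρ_ice t is balanced by mantle displaced below, ρ_m s.
s = t ρ_ice / ρ_m = 3.28 km × 0.91/3.4 = 0.878 km.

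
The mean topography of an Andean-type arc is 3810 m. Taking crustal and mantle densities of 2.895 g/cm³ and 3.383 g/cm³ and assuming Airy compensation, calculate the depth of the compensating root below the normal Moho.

22600 m

By Archimedes' principle applied to the lithosphere: the weight of the topography is balanced by the buoyancy of the root, ρ_c h = (ρ_m − ρ_c) r.
r = h · ρ_c / (ρ_m − ρ_c) = 3810 m × 2.895 / (3.383 − 2.895) = 22600 m.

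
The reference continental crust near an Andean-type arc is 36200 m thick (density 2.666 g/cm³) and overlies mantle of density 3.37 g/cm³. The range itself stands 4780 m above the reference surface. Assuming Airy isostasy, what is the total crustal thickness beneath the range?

59100 m

Root depth r = h ρ_c / (ρ_m − ρ_c) = 4780 m × 2.666 / 0.704 = 18100 m.
Total thickness = T + h + r = 36200 m + 4780 m + 18100 m = 59100 m.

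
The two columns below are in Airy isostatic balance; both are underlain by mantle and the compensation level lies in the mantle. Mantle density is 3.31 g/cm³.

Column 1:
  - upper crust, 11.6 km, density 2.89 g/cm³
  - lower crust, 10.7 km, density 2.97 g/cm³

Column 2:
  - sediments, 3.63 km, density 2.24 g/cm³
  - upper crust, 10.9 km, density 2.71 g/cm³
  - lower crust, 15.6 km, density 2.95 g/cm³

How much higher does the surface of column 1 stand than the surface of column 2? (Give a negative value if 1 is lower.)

−2.27 km

For any compensation level in the mantle, the mantle terms cancel and isostasy reduces to e = (Σt_1 − Σt_2) − (Σ(ρt)_1 − Σ(ρt)_2) / ρ_m.
Σt_1 = 22.3 km; Σt_2 = 30.13 km; Σ(ρt)_1 = 65.303; Σ(ρt)_2 = 83.6902 (in km·g/cm³).
e = (22.3 − 30.13) − (65.303 − 83.6902) / 3.31 = −2.27 km.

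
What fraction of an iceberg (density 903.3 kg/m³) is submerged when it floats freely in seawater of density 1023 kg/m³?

Submerged fraction = ρ_obj/ρ_fluid = 903.3/1023 = 88.3%.

88.3%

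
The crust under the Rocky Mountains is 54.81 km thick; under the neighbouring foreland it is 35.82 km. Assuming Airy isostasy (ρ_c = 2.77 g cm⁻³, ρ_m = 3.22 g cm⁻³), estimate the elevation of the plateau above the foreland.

2.65 km

Excess crust Δ = 54.81 km − 35.82 km = 18.99 km, split between elevation h and root r with h + r = Δ.
Airy balance ρ_c h = (ρ_m − ρ_c) r gives r = h ρ_c/(ρ_m − ρ_c), so h (1 + ρ_c/(ρ_m − ρ_c)) = Δ, i.e. h = Δ (ρ_m − ρ_c)/ρ_m.
h = 18.99 km × 0.45/3.22 = 2.65 km.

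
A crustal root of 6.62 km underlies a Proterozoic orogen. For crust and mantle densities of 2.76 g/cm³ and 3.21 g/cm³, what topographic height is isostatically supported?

1.08 km

Equating mass per unit area of the two columns: ρ_c h = (ρ_m − ρ_c) r.
h = r (ρ_m − ρ_c) / ρ_c = 6.62 km × (3.21 − 2.76) / 2.76 = 1.08 km.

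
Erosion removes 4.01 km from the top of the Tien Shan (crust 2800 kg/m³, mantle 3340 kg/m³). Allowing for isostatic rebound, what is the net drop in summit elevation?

Rebound u = e ρ_c/ρ_m = 4.01 km × 2800/3340 = 3.362 km.
Net surface drop = e − u = 4.01 km − 3.362 km = e (ρ_m − ρ_c)/ρ_m = 0.648 km.

0.648 km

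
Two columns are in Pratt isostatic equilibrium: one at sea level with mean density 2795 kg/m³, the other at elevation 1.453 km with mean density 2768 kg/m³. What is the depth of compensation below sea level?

ρ_ref D = ρ (D + h) → D (ρ_ref − ρ) = ρ h.
D = ρ h/(ρ_ref − ρ) = 2768 × 1.453 km/(2795 − 2768) = 149 km.

149 km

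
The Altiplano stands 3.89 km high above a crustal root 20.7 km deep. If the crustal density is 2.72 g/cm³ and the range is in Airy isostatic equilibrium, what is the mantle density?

Airy balance: ρ_c h = (ρ_m − ρ_c) r → ρ_m = ρ_c (1 + h/r).
ρ_m = 2.72 × (1 + 3.89 km/20.7 km) = 3.23 g/cm³.

3.23 g/cm³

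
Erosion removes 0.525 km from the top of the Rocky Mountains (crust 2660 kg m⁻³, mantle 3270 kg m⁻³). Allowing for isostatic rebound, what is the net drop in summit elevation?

Rebound u = e ρ_c/ρ_m = 0.525 km × 2660/3270 = 0.4271 km.
Net surface drop = e − u = 0.525 km − 0.4271 km = e (ρ_m − ρ_c)/ρ_m = 0.0979 km.

0.0979 km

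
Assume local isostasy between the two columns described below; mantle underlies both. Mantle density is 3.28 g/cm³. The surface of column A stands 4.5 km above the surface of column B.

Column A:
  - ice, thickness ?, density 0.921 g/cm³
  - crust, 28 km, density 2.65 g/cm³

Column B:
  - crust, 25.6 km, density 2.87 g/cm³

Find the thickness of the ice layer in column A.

Take the compensation level at the base of the deeper column (depth z_c below the surface of column A) and equate Σ ρ_i t_i down to z_c; mantle fills any gap and the z_c terms cancel.
Column A: x×0.921 + 28×2.65 + (z_c − 28 − x)×3.28
Column B: 4.5×0 + 25.6×2.87 + (z_c − 4.5 − 25.6)×3.28
The z_c×3.28 term appears on both sides and cancels. Collect the known terms of each column as K = Σ(ρt)_known − 3.28 × (depth of known layers): K_A = 74.2 − 3.28×28 = −17.64; K_B = 73.472 − 3.28×(4.5 + 25.6) = −25.256.
Balance: K_A − x×(3.28 − 0.921) = K_B, so x = (K_A − K_B)/(3.28 − 0.921) = 7.616/2.359 = 3.23 km.

3.23 km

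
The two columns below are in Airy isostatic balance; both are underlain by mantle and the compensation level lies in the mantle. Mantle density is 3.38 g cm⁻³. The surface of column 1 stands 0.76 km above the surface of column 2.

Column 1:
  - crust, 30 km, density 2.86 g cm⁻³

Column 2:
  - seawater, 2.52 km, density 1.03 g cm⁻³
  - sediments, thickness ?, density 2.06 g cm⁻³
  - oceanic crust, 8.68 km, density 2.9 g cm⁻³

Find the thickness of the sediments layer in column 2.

2.23 km

Take the compensation level at the base of the deeper column (depth z_c below the surface of column 1) and equate Σ ρ_i t_i down to z_c; mantle fills any gap and the z_c terms cancel.
Column 1: 30×2.86 + (z_c − 30)×3.38
Column 2: 0.76×0 + 2.52×1.03 + x×2.06 + 8.68×2.9 + (z_c − 0.76 − 11.2 − x)×3.38
The z_c×3.38 term appears on both sides and cancels. Collect the known terms of each column as K = Σ(ρt)_known − 3.38 × (depth of known layers): K_1 = 85.8 − 3.38×30 = −15.6; K_2 = 27.7676 − 3.38×(0.76 + 11.2) = −12.6572.
Balance: K_1 = K_2 − x×(3.38 − 2.06), so x = (K_2 − K_1)/(3.38 − 2.06) = 2.9428/1.32 = 2.23 km.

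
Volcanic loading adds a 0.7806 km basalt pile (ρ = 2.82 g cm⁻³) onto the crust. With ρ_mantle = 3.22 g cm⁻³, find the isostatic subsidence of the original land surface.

Subaerial loading: s = t ρ_load / ρ_m.
s = 0.7806 km × 2.82/3.22 = 0.684 km.

0.684 km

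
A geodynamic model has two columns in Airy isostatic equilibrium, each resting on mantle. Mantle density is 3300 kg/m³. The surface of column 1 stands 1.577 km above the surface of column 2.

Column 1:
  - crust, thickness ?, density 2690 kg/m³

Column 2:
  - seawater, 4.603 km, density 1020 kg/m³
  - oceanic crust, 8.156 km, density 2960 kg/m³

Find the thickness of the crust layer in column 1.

Take the compensation level at the base of the deeper column (depth z_c below the surface of column 1) and equate Σ ρ_i t_i down to z_c; mantle fills any gap and the z_c terms cancel.
Column 1: x×2690 + (z_c − 0 − x)×3300
Column 2: 1.577×0 + 4.603×1020 + 8.156×2960 + (z_c − 1.577 − 12.759)×3300
The z_c×3300 term appears on both sides and cancels. Collect the known terms of each column as K = Σ(ρt)_known − 3300 × (depth of known layers): K_1 = 0 − 3300×0 = 0; K_2 = 28836.82 − 3300×(1.577 + 12.759) = −18471.98.
Balance: K_1 − x×(3300 − 2690) = K_2, so x = (K_1 − K_2)/(3300 − 2690) = 18472/610 = 30.3 km.

30.3 km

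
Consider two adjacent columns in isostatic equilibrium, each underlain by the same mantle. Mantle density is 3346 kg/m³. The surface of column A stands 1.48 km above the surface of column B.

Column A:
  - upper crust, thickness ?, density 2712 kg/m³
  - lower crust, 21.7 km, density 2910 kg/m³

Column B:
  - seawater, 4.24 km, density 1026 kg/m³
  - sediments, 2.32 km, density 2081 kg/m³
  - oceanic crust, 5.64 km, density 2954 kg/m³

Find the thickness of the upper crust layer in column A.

16.5 km

Take the compensation level at the base of the deeper column (depth z_c below the surface of column A) and equate Σ ρ_i t_i down to z_c; mantle fills any gap and the z_c terms cancel.
Column A: x×2712 + 21.7×2910 + (z_c − 21.7 − x)×3346
Column B: 1.48×0 + 4.24×1026 + 2.32×2081 + 5.64×2954 + (z_c − 1.48 − 12.2)×3346
The z_c×3346 term appears on both sides and cancels. Collect the known terms of each column as K = Σ(ρt)_known − 3346 × (depth of known layers): K_A = 63147 − 3346×21.7 = −9461.2; K_B = 25838.72 − 3346×(1.48 + 12.2) = −19934.56.
Balance: K_A − x×(3346 − 2712) = K_B, so x = (K_A − K_B)/(3346 − 2712) = 10473.4/634 = 16.5 km.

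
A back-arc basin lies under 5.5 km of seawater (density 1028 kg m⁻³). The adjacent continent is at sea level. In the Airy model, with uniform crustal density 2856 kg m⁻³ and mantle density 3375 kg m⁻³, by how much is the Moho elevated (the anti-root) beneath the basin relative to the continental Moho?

By Archimedes' principle applied to the lithosphere: replacing crust with seawater at the top is compensated by replacing crust with mantle at the base: d (ρ_c − ρ_w) = a (ρ_m − ρ_c).
a = d (ρ_c − ρ_w)/(ρ_m − ρ_c) = 5.5 km × 1828/519 = 19.4 km.

19.4 km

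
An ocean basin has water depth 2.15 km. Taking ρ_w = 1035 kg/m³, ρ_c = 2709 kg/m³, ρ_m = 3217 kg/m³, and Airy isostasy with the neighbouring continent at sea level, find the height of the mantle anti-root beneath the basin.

Equating mass per unit area of the two columns: replacing crust with seawater at the top is compensated by replacing crust with mantle at the base: d (ρ_c − ρ_w) = a (ρ_m − ρ_c).
a = d (ρ_c − ρ_w)/(ρ_m − ρ_c) = 2.15 km × 1674/508 = 7.08 km.

7.08 km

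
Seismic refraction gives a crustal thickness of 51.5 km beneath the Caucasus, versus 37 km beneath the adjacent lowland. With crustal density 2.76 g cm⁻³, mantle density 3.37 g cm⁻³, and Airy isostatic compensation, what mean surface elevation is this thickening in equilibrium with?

2.62 km

Excess crust Δ = 51.5 km − 37 km = 14.5 km, split between elevation h and root r with h + r = Δ.
Airy balance ρ_c h = (ρ_m − ρ_c) r gives r = h ρ_c/(ρ_m − ρ_c), so h (1 + ρ_c/(ρ_m − ρ_c)) = Δ, i.e. h = Δ (ρ_m − ρ_c)/ρ_m.
h = 14.5 km × 0.61/3.37 = 2.62 km.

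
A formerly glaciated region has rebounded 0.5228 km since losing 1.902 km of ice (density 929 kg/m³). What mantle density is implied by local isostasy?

3380 kg/m³

ρ_m = ρ_ice t / u = 929 × 1.902 km/0.5228 km = 3380 kg/m³.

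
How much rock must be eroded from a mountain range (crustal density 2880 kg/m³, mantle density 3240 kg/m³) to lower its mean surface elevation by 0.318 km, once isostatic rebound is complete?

Net drop Δ = e − u = e − e ρ_c/ρ_m = e (ρ_m − ρ_c)/ρ_m.
e = Δ ρ_m/(ρ_m − ρ_c) = 0.318 km × 3240/360 = 2.86 km.

2.86 km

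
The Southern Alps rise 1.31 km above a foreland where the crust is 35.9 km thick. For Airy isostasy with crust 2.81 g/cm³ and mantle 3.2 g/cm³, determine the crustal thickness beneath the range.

Root depth r = h ρ_c / (ρ_m − ρ_c) = 1.31 km × 2.81 / 0.39 = 9.439 km.
Total thickness = T + h + r = 35.9 km + 1.31 km + 9.439 km = 46.6 km.

46.6 km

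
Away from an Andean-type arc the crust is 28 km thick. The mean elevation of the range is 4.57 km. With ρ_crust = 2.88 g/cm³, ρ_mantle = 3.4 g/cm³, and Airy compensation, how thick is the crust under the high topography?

Root depth r = h ρ_c / (ρ_m − ρ_c) = 4.57 km × 2.88 / 0.52 = 25.31 km.
Total thickness = T + h + r = 28 km + 4.57 km + 25.31 km = 57.9 km.

57.9 km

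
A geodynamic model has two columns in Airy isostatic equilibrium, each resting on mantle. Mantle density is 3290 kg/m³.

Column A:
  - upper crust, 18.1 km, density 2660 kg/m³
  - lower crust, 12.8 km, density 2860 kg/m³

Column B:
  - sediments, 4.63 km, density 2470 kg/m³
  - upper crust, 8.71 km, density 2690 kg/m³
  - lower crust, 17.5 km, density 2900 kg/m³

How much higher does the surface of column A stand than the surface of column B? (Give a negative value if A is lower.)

0.322 km

For any compensation level in the mantle, the mantle terms cancel and isostasy reduces to e = (Σt_A − Σt_B) − (Σ(ρt)_A − Σ(ρt)_B) / ρ_m.
Σt_A = 30.9 km; Σt_B = 30.84 km; Σ(ρt)_A = 84754; Σ(ρt)_B = 85616 (in km·kg/m³).
e = (30.9 − 30.84) − (84754 − 85616) / 3290 = 0.322 km.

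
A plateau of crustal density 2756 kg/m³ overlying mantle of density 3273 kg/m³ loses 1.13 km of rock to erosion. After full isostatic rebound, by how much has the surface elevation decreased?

0.178 km

Rebound u = e ρ_c/ρ_m = 1.13 km × 2756/3273 = 0.9515 km.
Net surface drop = e − u = 1.13 km − 0.9515 km = e (ρ_m − ρ_c)/ρ_m = 0.178 km.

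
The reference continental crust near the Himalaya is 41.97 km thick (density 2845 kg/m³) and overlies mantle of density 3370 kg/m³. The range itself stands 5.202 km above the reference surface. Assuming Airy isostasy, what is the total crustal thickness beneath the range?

75.4 km

Root depth r = h ρ_c / (ρ_m − ρ_c) = 5.202 km × 2845 / 525 = 28.19 km.
Total thickness = T + h + r = 41.97 km + 5.202 km + 28.19 km = 75.4 km.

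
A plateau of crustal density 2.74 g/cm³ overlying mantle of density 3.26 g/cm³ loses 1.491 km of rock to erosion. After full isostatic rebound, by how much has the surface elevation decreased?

0.238 km

Rebound u = e ρ_c/ρ_m = 1.491 km × 2.74/3.26 = 1.253 km.
Net surface drop = e − u = 1.491 km − 1.253 km = e (ρ_m − ρ_c)/ρ_m = 0.238 km.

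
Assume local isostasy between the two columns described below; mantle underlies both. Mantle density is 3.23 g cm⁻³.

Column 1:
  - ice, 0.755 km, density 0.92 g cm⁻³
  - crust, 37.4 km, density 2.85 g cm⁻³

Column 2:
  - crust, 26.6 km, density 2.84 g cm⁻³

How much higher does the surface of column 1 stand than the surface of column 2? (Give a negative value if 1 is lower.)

For any compensation level in the mantle, the mantle terms cancel and isostasy reduces to e = (Σt_1 − Σt_2) − (Σ(ρt)_1 − Σ(ρt)_2) / ρ_m.
Σt_1 = 38.155 km; Σt_2 = 26.6 km; Σ(ρt)_1 = 107.2846; Σ(ρt)_2 = 75.544 (in km·g cm⁻³).
e = (38.155 − 26.6) − (107.2846 − 75.544) / 3.23 = 1.73 km.

1.73 km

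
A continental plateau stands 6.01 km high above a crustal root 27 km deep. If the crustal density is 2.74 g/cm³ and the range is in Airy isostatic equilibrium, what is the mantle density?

Airy balance: ρ_c h = (ρ_m − ρ_c) r → ρ_m = ρ_c (1 + h/r).
ρ_m = 2.74 × (1 + 6.01 km/27 km) = 3.35 g/cm³.

3.35 g/cm³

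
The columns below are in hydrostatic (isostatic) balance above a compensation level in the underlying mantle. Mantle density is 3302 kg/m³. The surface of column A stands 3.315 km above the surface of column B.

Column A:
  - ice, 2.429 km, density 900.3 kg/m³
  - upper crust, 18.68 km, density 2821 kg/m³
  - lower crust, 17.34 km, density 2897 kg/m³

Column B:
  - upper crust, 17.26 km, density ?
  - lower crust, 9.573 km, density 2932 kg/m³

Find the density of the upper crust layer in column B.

2880 kg/m³

Take the compensation level at the base of the deeper column (depth z_c below the surface of column A) and equate Σ ρ_i t_i down to z_c; mantle fills any gap and the z_c terms cancel.
Column A: 2.429×900.3 + 18.68×2821 + 17.34×2897 + (z_c − 38.449)×3302
Column B: 3.315×0 + 17.26×ρ + 9.573×2932 + (z_c − 3.315 − 26.833)×3302
The z_c×3302 term appears on both sides and cancels. Collect the known terms of each column as K = Σ(ρt)_known − 3302 × (depth of known layers): K_A = 105117.089 − 3302×38.449 = −21841.5093; K_B = 28068.036 − 3302×(3.315 + 26.833) = −71480.66.
Balance: K_A = K_B + 17.26×ρ, so ρ = (K_A − K_B)/17.26 = 49639.2/17.26 = 2880 kg/m³.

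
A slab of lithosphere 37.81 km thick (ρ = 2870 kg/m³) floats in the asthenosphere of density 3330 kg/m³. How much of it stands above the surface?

5.22 km

Floating equilibrium: submerged depth d = t ρ_obj/ρ_fluid = 37.81 km × 2870/3330 = 32.59 km.
Freeboard = t − d = 37.81 km − 32.59 km = 5.22 km.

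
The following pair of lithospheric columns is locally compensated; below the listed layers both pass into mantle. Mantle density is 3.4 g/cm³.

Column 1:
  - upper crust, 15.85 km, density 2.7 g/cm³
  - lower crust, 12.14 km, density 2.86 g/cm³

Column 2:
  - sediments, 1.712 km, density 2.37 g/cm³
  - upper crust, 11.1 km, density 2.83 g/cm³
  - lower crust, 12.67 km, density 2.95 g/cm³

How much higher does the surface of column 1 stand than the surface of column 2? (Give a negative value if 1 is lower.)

For any compensation level in the mantle, the mantle terms cancel and isostasy reduces to e = (Σt_1 − Σt_2) − (Σ(ρt)_1 − Σ(ρt)_2) / ρ_m.
Σt_1 = 27.99 km; Σt_2 = 25.482 km; Σ(ρt)_1 = 77.5154; Σ(ρt)_2 = 72.84694 (in km·g/cm³).
e = (27.99 − 25.482) − (77.5154 − 72.84694) / 3.4 = 1.13 km.

1.13 km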